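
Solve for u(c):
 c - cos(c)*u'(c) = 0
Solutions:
 u(c) = C1 + Integral(c/cos(c), c)


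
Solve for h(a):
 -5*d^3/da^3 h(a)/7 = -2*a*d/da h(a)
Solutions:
 h(a) = C1 + Integral(C2*airyai(14^(1/3)*5^(2/3)*a/5) + C3*airybi(14^(1/3)*5^(2/3)*a/5), a)


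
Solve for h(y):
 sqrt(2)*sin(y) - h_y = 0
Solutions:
 h(y) = C1 - sqrt(2)*cos(y)


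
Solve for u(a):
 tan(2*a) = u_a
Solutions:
 u(a) = C1 - log(cos(2*a))/2


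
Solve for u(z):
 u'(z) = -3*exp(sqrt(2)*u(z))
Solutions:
 u(z) = sqrt(2)*(2*log(1/(C1 + 3*z)) - log(2))/4


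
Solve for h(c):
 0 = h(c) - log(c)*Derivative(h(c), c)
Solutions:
 h(c) = C1*exp(li(c))


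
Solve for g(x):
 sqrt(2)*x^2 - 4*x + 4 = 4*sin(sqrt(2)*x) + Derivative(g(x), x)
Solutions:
 g(x) = C1 + sqrt(2)*x^3/3 - 2*x^2 + 4*x + 2*sqrt(2)*cos(sqrt(2)*x)


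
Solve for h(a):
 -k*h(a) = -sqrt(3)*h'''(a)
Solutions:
 h(a) = C1*exp(3^(5/6)*a*k^(1/3)/3) + C2*exp(a*k^(1/3)*(-3^(5/6) + 3*3^(1/3)*I)/6) + C3*exp(-a*k^(1/3)*(3^(5/6) + 3*3^(1/3)*I)/6)


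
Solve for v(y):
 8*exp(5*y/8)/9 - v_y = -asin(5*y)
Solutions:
 v(y) = C1 + y*asin(5*y) + sqrt(1 - 25*y^2)/5 + 64*exp(5*y/8)/45


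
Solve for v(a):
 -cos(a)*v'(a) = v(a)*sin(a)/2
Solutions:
 v(a) = C1*sqrt(cos(a))


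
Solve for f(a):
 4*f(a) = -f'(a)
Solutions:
 f(a) = C1*exp(-4*a)


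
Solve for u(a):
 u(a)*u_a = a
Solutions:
 u(a) = -sqrt(C1 + a^2)
 u(a) = sqrt(C1 + a^2)


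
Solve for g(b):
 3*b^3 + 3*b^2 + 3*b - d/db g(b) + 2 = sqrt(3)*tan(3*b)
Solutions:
 g(b) = C1 + 3*b^4/4 + b^3 + 3*b^2/2 + 2*b + sqrt(3)*log(cos(3*b))/3


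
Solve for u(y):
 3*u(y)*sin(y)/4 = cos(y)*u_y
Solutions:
 u(y) = C1/cos(y)^(3/4)


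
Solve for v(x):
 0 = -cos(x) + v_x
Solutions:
 v(x) = C1 + sin(x)


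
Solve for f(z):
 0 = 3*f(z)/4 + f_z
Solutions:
 f(z) = C1*exp(-3*z/4)


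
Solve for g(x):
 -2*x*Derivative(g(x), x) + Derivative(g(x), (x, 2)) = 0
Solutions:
 g(x) = C1 + C2*erfi(x)


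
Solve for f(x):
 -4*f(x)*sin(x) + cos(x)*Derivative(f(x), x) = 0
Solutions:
 f(x) = C1/cos(x)^4


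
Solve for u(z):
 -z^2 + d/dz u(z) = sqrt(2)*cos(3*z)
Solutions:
 u(z) = C1 + z^3/3 + sqrt(2)*sin(3*z)/3


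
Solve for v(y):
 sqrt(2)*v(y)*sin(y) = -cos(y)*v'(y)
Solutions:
 v(y) = C1*cos(y)^(sqrt(2))


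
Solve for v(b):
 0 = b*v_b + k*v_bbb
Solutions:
 v(b) = C1 + Integral(C2*airyai(b*(-1/k)^(1/3)) + C3*airybi(b*(-1/k)^(1/3)), b)


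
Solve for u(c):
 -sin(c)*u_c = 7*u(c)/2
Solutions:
 u(c) = C1*(cos(c) + 1)^(7/4)/(cos(c) - 1)^(7/4)


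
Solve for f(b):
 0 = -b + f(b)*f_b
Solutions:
 f(b) = -sqrt(C1 + b^2)
 f(b) = sqrt(C1 + b^2)


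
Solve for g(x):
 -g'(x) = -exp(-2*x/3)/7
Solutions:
 g(x) = C1 - 3*exp(-2*x/3)/14


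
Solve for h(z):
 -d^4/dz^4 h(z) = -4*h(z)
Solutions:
 h(z) = C1*exp(-sqrt(2)*z) + C2*exp(sqrt(2)*z) + C3*sin(sqrt(2)*z) + C4*cos(sqrt(2)*z)


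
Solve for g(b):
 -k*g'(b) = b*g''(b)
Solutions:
 g(b) = C1 + b^(1 - re(k))*(C2*sin(log(b)*Abs(im(k))) + C3*cos(log(b)*im(k)))


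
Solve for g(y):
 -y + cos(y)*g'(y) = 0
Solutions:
 g(y) = C1 + Integral(y/cos(y), y)


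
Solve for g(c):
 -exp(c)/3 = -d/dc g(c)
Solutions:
 g(c) = C1 + exp(c)/3


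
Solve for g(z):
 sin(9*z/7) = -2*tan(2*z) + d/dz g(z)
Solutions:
 g(z) = C1 - log(cos(2*z)) - 7*cos(9*z/7)/9


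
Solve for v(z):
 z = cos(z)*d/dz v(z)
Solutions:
 v(z) = C1 + Integral(z/cos(z), z)


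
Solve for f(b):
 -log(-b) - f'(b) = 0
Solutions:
 f(b) = C1 - b*log(-b) + b


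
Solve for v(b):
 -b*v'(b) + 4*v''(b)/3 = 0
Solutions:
 v(b) = C1 + C2*erfi(sqrt(6)*b/4)


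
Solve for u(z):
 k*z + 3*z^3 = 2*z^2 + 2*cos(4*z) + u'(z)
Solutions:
 u(z) = C1 + k*z^2/2 + 3*z^4/4 - 2*z^3/3 - sin(4*z)/2


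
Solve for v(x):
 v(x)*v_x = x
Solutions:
 v(x) = -sqrt(C1 + x^2)
 v(x) = sqrt(C1 + x^2)


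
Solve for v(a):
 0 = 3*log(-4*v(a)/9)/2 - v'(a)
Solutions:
 -2*Integral(1/(log(-_y) - 2*log(3) + 2*log(2)), (_y, v(a)))/3 = C1 - a


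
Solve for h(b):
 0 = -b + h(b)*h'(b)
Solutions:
 h(b) = -sqrt(C1 + b^2)
 h(b) = sqrt(C1 + b^2)


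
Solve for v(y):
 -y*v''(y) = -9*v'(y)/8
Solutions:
 v(y) = C1 + C2*y^(17/8)


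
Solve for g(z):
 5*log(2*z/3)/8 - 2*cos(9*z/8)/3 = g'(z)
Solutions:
 g(z) = C1 + 5*z*log(z)/8 - 5*z*log(3)/8 - 5*z/8 + 5*z*log(2)/8 - 16*sin(9*z/8)/27


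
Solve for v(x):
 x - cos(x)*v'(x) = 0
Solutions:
 v(x) = C1 + Integral(x/cos(x), x)


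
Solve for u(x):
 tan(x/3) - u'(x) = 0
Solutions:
 u(x) = C1 - 3*log(cos(x/3))


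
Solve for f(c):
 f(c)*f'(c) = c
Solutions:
 f(c) = -sqrt(C1 + c^2)
 f(c) = sqrt(C1 + c^2)


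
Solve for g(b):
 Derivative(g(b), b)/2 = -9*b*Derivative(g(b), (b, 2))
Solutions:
 g(b) = C1 + C2*b^(17/18)


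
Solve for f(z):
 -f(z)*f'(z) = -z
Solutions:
 f(z) = -sqrt(C1 + z^2)
 f(z) = sqrt(C1 + z^2)


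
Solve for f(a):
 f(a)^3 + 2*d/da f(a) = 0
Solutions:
 f(a) = -sqrt(-1/(C1 - a))
 f(a) = sqrt(-1/(C1 - a))


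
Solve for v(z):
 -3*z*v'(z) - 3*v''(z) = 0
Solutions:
 v(z) = C1 + C2*erf(sqrt(2)*z/2)


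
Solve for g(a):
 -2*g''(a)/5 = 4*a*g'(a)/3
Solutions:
 g(a) = C1 + C2*erf(sqrt(15)*a/3)


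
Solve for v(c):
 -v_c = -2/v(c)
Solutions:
 v(c) = -sqrt(C1 + 4*c)
 v(c) = sqrt(C1 + 4*c)


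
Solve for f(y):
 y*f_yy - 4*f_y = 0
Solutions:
 f(y) = C1 + C2*y^5


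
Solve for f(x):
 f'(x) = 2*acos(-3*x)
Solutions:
 f(x) = C1 + 2*x*acos(-3*x) + 2*sqrt(1 - 9*x^2)/3


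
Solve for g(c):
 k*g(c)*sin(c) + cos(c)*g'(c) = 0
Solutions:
 g(c) = C1*exp(k*log(cos(c)))


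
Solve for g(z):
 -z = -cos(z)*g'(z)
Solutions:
 g(z) = C1 + Integral(z/cos(z), z)


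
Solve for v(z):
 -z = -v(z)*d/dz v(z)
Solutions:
 v(z) = -sqrt(C1 + z^2)
 v(z) = sqrt(C1 + z^2)


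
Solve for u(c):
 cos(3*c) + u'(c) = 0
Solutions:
 u(c) = C1 - sin(3*c)/3


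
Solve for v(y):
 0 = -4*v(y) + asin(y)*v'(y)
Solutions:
 v(y) = C1*exp(4*Integral(1/asin(y), y))


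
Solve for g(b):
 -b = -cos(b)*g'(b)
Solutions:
 g(b) = C1 + Integral(b/cos(b), b)


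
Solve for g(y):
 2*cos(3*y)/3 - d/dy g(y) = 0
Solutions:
 g(y) = C1 + 2*sin(3*y)/9


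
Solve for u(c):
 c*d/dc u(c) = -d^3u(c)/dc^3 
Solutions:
 u(c) = C1 + Integral(C2*airyai(-c) + C3*airybi(-c), c)


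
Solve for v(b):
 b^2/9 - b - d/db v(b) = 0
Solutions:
 v(b) = C1 + b^3/27 - b^2/2


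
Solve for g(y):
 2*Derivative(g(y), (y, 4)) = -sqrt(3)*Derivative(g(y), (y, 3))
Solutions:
 g(y) = C1 + C2*y + C3*y^2 + C4*exp(-sqrt(3)*y/2)


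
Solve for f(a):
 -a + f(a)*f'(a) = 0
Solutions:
 f(a) = -sqrt(C1 + a^2)
 f(a) = sqrt(C1 + a^2)


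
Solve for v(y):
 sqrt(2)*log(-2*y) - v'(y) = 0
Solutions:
 v(y) = C1 + sqrt(2)*y*log(-y) + sqrt(2)*y*(-1 + log(2))


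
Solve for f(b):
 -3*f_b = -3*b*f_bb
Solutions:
 f(b) = C1 + C2*b^2


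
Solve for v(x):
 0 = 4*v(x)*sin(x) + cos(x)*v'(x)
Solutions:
 v(x) = C1*cos(x)^4


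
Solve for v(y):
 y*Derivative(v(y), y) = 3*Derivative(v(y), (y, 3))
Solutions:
 v(y) = C1 + Integral(C2*airyai(3^(2/3)*y/3) + C3*airybi(3^(2/3)*y/3), y)


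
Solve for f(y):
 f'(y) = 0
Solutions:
 f(y) = C1


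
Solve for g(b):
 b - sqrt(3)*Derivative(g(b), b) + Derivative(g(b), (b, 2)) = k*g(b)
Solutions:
 g(b) = C1*exp(b*(-sqrt(4*k + 3) + sqrt(3))/2) + C2*exp(b*(sqrt(4*k + 3) + sqrt(3))/2) + b/k - sqrt(3)/k^2


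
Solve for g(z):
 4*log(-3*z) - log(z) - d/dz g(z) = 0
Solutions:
 g(z) = C1 + 3*z*log(z) + z*(-3 + 4*log(3) + 4*I*pi)


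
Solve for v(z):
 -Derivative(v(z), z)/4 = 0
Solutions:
 v(z) = C1


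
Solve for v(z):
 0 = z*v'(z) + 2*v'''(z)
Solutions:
 v(z) = C1 + Integral(C2*airyai(-2^(2/3)*z/2) + C3*airybi(-2^(2/3)*z/2), z)


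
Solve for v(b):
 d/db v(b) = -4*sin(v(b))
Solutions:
 v(b) = -acos((-C1 - exp(8*b))/(C1 - exp(8*b))) + 2*pi
 v(b) = acos((-C1 - exp(8*b))/(C1 - exp(8*b)))


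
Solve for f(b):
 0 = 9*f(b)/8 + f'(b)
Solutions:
 f(b) = C1*exp(-9*b/8)


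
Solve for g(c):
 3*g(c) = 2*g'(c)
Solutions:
 g(c) = C1*exp(3*c/2)


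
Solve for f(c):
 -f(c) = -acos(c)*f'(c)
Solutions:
 f(c) = C1*exp(Integral(1/acos(c), c))


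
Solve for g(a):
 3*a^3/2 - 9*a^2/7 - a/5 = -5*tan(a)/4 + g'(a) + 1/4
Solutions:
 g(a) = C1 + 3*a^4/8 - 3*a^3/7 - a^2/10 - a/4 - 5*log(cos(a))/4


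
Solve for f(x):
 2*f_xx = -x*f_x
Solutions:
 f(x) = C1 + C2*erf(x/2)


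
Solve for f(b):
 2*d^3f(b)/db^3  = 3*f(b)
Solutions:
 f(b) = C3*exp(2^(2/3)*3^(1/3)*b/2) + (C1*sin(2^(2/3)*3^(5/6)*b/4) + C2*cos(2^(2/3)*3^(5/6)*b/4))*exp(-2^(2/3)*3^(1/3)*b/4)


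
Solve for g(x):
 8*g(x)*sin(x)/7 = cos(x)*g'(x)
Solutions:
 g(x) = C1/cos(x)^(8/7)


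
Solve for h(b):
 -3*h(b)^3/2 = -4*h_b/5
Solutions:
 h(b) = -2*sqrt(-1/(C1 + 15*b))
 h(b) = 2*sqrt(-1/(C1 + 15*b))


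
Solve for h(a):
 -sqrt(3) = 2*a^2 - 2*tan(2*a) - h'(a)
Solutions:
 h(a) = C1 + 2*a^3/3 + sqrt(3)*a + log(cos(2*a))


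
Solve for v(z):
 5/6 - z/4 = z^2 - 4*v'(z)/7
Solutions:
 v(z) = C1 + 7*z^3/12 + 7*z^2/32 - 35*z/24


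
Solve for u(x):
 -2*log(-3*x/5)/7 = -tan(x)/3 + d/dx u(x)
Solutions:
 u(x) = C1 - 2*x*log(-x)/7 - 2*x*log(3)/7 + 2*x/7 + 2*x*log(5)/7 - log(cos(x))/3


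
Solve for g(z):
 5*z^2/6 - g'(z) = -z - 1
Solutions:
 g(z) = C1 + 5*z^3/18 + z^2/2 + z


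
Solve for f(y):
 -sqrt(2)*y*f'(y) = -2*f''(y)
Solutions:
 f(y) = C1 + C2*erfi(2^(1/4)*y/2)


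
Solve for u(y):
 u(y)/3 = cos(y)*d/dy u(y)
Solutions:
 u(y) = C1*(sin(y) + 1)^(1/6)/(sin(y) - 1)^(1/6)


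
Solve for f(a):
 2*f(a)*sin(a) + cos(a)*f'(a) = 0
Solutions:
 f(a) = C1*cos(a)^2


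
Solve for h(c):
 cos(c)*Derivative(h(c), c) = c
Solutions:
 h(c) = C1 + Integral(c/cos(c), c)


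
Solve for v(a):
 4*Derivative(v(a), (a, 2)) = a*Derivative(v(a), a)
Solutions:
 v(a) = C1 + C2*erfi(sqrt(2)*a/4)


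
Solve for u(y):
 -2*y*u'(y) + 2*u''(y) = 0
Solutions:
 u(y) = C1 + C2*erfi(sqrt(2)*y/2)


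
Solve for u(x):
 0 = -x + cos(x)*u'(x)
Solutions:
 u(x) = C1 + Integral(x/cos(x), x)


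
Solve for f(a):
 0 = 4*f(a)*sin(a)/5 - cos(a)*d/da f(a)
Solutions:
 f(a) = C1/cos(a)^(4/5)


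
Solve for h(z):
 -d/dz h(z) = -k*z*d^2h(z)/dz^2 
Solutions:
 h(z) = C1 + z^(((re(k) + 1)*re(k) + im(k)^2)/(re(k)^2 + im(k)^2))*(C2*sin(log(z)*Abs(im(k))/(re(k)^2 + im(k)^2)) + C3*cos(log(z)*im(k)/(re(k)^2 + im(k)^2)))


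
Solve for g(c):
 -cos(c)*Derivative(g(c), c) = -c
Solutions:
 g(c) = C1 + Integral(c/cos(c), c)


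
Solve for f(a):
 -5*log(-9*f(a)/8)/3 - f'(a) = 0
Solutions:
 3*Integral(1/(log(-_y) - 3*log(2) + 2*log(3)), (_y, f(a)))/5 = C1 - a


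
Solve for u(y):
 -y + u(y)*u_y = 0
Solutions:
 u(y) = -sqrt(C1 + y^2)
 u(y) = sqrt(C1 + y^2)


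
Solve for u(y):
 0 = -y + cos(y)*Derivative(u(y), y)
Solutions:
 u(y) = C1 + Integral(y/cos(y), y)


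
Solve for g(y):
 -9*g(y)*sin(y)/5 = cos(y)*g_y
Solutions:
 g(y) = C1*cos(y)^(9/5)


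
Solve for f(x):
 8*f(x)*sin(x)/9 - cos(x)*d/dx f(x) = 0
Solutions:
 f(x) = C1/cos(x)^(8/9)


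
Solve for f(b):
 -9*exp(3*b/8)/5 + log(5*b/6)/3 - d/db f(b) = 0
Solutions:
 f(b) = C1 + b*log(b)/3 + b*(-log(6) - 1 + log(5))/3 - 24*exp(3*b/8)/5


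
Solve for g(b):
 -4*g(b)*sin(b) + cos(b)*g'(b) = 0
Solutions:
 g(b) = C1/cos(b)^4


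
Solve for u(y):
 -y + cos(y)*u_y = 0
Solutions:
 u(y) = C1 + Integral(y/cos(y), y)


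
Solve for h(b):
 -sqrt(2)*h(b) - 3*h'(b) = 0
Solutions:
 h(b) = C1*exp(-sqrt(2)*b/3)


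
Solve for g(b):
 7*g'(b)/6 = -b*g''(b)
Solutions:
 g(b) = C1 + C2/b^(1/6)


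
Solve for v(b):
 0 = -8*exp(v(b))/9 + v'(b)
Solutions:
 v(b) = log(-1/(C1 + 8*b)) + 2*log(3)


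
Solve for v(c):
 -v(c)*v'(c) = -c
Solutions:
 v(c) = -sqrt(C1 + c^2)
 v(c) = sqrt(C1 + c^2)


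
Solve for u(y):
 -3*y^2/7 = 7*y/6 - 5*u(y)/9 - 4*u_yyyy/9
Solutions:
 u(y) = 27*y^2/35 + 21*y/10 + (C1*sin(5^(1/4)*y/2) + C2*cos(5^(1/4)*y/2))*exp(-5^(1/4)*y/2) + (C3*sin(5^(1/4)*y/2) + C4*cos(5^(1/4)*y/2))*exp(5^(1/4)*y/2)


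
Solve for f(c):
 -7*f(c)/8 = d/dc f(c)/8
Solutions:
 f(c) = C1*exp(-7*c)


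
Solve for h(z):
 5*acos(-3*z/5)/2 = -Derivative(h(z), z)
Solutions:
 h(z) = C1 - 5*z*acos(-3*z/5)/2 - 5*sqrt(25 - 9*z^2)/6


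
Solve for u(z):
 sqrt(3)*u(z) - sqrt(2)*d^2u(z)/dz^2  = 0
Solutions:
 u(z) = C1*exp(-2^(3/4)*3^(1/4)*z/2) + C2*exp(2^(3/4)*3^(1/4)*z/2)


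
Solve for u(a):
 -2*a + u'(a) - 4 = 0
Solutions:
 u(a) = C1 + a^2 + 4*a


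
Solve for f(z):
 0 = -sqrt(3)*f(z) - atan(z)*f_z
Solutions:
 f(z) = C1*exp(-sqrt(3)*Integral(1/atan(z), z))


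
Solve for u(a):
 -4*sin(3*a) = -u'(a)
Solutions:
 u(a) = C1 - 4*cos(3*a)/3


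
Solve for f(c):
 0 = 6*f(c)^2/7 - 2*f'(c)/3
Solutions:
 f(c) = -7/(C1 + 9*c)


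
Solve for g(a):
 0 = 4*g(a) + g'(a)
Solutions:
 g(a) = C1*exp(-4*a)


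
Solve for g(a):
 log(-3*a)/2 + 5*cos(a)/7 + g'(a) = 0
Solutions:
 g(a) = C1 - a*log(-a)/2 - a*log(3)/2 + a/2 - 5*sin(a)/7


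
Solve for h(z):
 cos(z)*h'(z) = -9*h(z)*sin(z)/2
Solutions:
 h(z) = C1*cos(z)^(9/2)


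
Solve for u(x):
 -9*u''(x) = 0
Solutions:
 u(x) = C1 + C2*x


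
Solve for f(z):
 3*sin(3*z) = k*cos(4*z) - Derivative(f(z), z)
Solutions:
 f(z) = C1 + k*sin(4*z)/4 + cos(3*z)


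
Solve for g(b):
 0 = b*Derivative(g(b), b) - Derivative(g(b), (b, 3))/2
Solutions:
 g(b) = C1 + Integral(C2*airyai(2^(1/3)*b) + C3*airybi(2^(1/3)*b), b)


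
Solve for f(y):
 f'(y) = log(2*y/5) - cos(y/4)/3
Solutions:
 f(y) = C1 + y*log(y) - y*log(5) - y + y*log(2) - 4*sin(y/4)/3


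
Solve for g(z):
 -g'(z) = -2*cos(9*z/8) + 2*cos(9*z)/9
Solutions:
 g(z) = C1 + 16*sin(9*z/8)/9 - 2*sin(9*z)/81


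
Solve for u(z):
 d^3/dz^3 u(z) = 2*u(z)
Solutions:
 u(z) = C3*exp(2^(1/3)*z) + (C1*sin(2^(1/3)*sqrt(3)*z/2) + C2*cos(2^(1/3)*sqrt(3)*z/2))*exp(-2^(1/3)*z/2)


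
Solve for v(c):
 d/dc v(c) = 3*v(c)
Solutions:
 v(c) = C1*exp(3*c)


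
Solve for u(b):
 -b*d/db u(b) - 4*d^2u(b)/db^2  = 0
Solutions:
 u(b) = C1 + C2*erf(sqrt(2)*b/4)


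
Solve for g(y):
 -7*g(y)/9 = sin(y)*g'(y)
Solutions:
 g(y) = C1*(cos(y) + 1)^(7/18)/(cos(y) - 1)^(7/18)


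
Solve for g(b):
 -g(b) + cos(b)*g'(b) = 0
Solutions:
 g(b) = C1*sqrt(sin(b) + 1)/sqrt(sin(b) - 1)


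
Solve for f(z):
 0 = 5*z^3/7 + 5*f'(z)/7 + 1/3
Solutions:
 f(z) = C1 - z^4/4 - 7*z/15


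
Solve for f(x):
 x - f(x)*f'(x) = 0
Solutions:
 f(x) = -sqrt(C1 + x^2)
 f(x) = sqrt(C1 + x^2)


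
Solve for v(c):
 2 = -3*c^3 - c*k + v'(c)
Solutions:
 v(c) = C1 + 3*c^4/4 + c^2*k/2 + 2*c


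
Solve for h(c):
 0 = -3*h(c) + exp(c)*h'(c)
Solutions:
 h(c) = C1*exp(-3*exp(-c))


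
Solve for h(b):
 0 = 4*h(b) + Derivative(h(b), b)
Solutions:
 h(b) = C1*exp(-4*b)


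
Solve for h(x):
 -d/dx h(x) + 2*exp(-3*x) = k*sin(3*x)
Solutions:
 h(x) = C1 + k*cos(3*x)/3 - 2*exp(-3*x)/3


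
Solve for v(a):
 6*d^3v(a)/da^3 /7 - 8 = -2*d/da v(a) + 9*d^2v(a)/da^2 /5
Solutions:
 v(a) = C1 + 4*a + (C2*sin(sqrt(4431)*a/60) + C3*cos(sqrt(4431)*a/60))*exp(21*a/20)


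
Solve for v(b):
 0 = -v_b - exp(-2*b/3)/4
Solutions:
 v(b) = C1 + 3*exp(-2*b/3)/8


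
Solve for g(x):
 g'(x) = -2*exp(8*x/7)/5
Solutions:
 g(x) = C1 - 7*exp(8*x/7)/20


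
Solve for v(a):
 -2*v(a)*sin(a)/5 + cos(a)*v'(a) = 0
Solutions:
 v(a) = C1/cos(a)^(2/5)


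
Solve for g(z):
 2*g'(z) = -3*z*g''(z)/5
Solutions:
 g(z) = C1 + C2/z^(7/3)


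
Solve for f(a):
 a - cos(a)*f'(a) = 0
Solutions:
 f(a) = C1 + Integral(a/cos(a), a)


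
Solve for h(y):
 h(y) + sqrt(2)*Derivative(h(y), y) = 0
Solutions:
 h(y) = C1*exp(-sqrt(2)*y/2)


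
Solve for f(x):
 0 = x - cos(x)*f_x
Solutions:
 f(x) = C1 + Integral(x/cos(x), x)


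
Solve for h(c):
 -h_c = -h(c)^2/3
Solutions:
 h(c) = -3/(C1 + c)


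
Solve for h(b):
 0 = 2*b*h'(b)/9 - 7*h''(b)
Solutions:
 h(b) = C1 + C2*erfi(sqrt(7)*b/21)


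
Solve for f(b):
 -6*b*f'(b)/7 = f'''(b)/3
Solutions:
 f(b) = C1 + Integral(C2*airyai(-18^(1/3)*7^(2/3)*b/7) + C3*airybi(-18^(1/3)*7^(2/3)*b/7), b)


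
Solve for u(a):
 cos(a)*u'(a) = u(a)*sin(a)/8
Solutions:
 u(a) = C1/cos(a)^(1/8)


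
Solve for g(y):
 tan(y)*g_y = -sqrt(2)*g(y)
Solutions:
 g(y) = C1/sin(y)^(sqrt(2))


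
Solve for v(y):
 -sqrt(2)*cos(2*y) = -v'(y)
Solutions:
 v(y) = C1 + sqrt(2)*sin(2*y)/2


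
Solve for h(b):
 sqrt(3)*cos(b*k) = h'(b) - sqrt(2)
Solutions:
 h(b) = C1 + sqrt(2)*b + sqrt(3)*sin(b*k)/k


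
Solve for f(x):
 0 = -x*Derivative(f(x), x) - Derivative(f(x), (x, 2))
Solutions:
 f(x) = C1 + C2*erf(sqrt(2)*x/2)


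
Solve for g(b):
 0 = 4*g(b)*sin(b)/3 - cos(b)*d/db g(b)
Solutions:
 g(b) = C1/cos(b)^(4/3)


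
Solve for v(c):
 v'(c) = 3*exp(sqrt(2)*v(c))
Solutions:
 v(c) = sqrt(2)*(2*log(-1/(C1 + 3*c)) - log(2))/4


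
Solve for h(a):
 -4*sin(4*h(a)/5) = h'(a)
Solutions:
 4*a + 5*log(cos(4*h(a)/5) - 1)/8 - 5*log(cos(4*h(a)/5) + 1)/8 = C1


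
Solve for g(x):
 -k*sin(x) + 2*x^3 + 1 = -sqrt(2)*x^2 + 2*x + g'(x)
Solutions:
 g(x) = C1 + k*cos(x) + x^4/2 + sqrt(2)*x^3/3 - x^2 + x


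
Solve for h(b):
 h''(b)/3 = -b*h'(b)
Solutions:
 h(b) = C1 + C2*erf(sqrt(6)*b/2)


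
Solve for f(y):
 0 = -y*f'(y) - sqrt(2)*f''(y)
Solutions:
 f(y) = C1 + C2*erf(2^(1/4)*y/2)


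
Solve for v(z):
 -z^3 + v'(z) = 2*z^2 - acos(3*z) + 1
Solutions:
 v(z) = C1 + z^4/4 + 2*z^3/3 - z*acos(3*z) + z + sqrt(1 - 9*z^2)/3


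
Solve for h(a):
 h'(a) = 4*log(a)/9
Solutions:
 h(a) = C1 + 4*a*log(a)/9 - 4*a/9


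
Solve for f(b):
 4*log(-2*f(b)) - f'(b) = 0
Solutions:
 -Integral(1/(log(-_y) + log(2)), (_y, f(b)))/4 = C1 - b


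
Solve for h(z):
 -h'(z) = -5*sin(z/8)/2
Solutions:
 h(z) = C1 - 20*cos(z/8)


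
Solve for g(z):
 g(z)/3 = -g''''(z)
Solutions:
 g(z) = (C1*sin(sqrt(2)*3^(3/4)*z/6) + C2*cos(sqrt(2)*3^(3/4)*z/6))*exp(-sqrt(2)*3^(3/4)*z/6) + (C3*sin(sqrt(2)*3^(3/4)*z/6) + C4*cos(sqrt(2)*3^(3/4)*z/6))*exp(sqrt(2)*3^(3/4)*z/6)


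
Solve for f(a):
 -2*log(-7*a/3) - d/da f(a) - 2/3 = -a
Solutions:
 f(a) = C1 + a^2/2 - 2*a*log(-a) + a*(-2*log(7) + 4/3 + 2*log(3))


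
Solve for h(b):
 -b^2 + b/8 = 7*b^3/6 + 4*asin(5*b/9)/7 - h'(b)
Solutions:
 h(b) = C1 + 7*b^4/24 + b^3/3 - b^2/16 + 4*b*asin(5*b/9)/7 + 4*sqrt(81 - 25*b^2)/35


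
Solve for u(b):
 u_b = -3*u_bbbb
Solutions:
 u(b) = C1 + C4*exp(-3^(2/3)*b/3) + (C2*sin(3^(1/6)*b/2) + C3*cos(3^(1/6)*b/2))*exp(3^(2/3)*b/6)


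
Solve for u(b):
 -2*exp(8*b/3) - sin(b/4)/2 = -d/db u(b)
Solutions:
 u(b) = C1 + 3*exp(8*b/3)/4 - 2*cos(b/4)


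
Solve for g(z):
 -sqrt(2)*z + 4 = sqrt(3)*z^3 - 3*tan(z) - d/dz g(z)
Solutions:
 g(z) = C1 + sqrt(3)*z^4/4 + sqrt(2)*z^2/2 - 4*z + 3*log(cos(z))


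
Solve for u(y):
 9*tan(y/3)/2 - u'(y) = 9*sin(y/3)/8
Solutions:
 u(y) = C1 - 27*log(cos(y/3))/2 + 27*cos(y/3)/8


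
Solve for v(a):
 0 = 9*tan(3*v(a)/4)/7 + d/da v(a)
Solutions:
 v(a) = -4*asin(C1*exp(-27*a/28))/3 + 4*pi/3
 v(a) = 4*asin(C1*exp(-27*a/28))/3


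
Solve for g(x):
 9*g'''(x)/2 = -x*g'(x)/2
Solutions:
 g(x) = C1 + Integral(C2*airyai(-3^(1/3)*x/3) + C3*airybi(-3^(1/3)*x/3), x)


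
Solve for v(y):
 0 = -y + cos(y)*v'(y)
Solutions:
 v(y) = C1 + Integral(y/cos(y), y)


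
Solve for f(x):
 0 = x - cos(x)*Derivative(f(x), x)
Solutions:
 f(x) = C1 + Integral(x/cos(x), x)


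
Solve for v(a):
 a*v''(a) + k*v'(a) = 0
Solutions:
 v(a) = C1 + a^(1 - re(k))*(C2*sin(log(a)*Abs(im(k))) + C3*cos(log(a)*im(k)))


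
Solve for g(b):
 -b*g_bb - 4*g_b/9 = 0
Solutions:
 g(b) = C1 + C2*b^(5/9)


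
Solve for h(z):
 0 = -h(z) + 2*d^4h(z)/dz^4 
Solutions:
 h(z) = C1*exp(-2^(3/4)*z/2) + C2*exp(2^(3/4)*z/2) + C3*sin(2^(3/4)*z/2) + C4*cos(2^(3/4)*z/2)


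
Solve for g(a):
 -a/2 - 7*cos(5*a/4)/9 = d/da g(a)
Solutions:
 g(a) = C1 - a^2/4 - 28*sin(5*a/4)/45


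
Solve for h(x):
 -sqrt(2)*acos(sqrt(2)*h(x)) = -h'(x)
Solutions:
 Integral(1/acos(sqrt(2)*_y), (_y, h(x))) = C1 + sqrt(2)*x


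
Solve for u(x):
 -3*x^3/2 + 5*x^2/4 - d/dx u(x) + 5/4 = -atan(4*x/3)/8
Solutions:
 u(x) = C1 - 3*x^4/8 + 5*x^3/12 + x*atan(4*x/3)/8 + 5*x/4 - 3*log(16*x^2 + 9)/64


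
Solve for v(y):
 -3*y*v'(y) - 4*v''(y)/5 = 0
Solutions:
 v(y) = C1 + C2*erf(sqrt(30)*y/4)


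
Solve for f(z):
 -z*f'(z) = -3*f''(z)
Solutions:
 f(z) = C1 + C2*erfi(sqrt(6)*z/6)


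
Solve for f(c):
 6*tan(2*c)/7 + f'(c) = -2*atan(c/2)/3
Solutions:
 f(c) = C1 - 2*c*atan(c/2)/3 + 2*log(c^2 + 4)/3 + 3*log(cos(2*c))/7


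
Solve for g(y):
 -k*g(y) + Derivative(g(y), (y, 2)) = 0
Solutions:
 g(y) = C1*exp(-sqrt(k)*y) + C2*exp(sqrt(k)*y)


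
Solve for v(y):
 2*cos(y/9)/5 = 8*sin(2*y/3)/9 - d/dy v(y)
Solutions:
 v(y) = C1 - 18*sin(y/9)/5 - 4*cos(2*y/3)/3


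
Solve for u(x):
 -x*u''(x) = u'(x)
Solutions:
 u(x) = C1 + C2*log(x)


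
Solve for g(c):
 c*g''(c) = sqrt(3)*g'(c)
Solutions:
 g(c) = C1 + C2*c^(1 + sqrt(3))


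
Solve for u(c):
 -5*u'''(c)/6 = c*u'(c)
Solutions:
 u(c) = C1 + Integral(C2*airyai(-5^(2/3)*6^(1/3)*c/5) + C3*airybi(-5^(2/3)*6^(1/3)*c/5), c)


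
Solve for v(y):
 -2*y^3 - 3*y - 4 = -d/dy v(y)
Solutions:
 v(y) = C1 + y^4/2 + 3*y^2/2 + 4*y


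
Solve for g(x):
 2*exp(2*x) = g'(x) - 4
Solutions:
 g(x) = C1 + 4*x + exp(2*x)


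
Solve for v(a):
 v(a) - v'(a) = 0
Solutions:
 v(a) = C1*exp(a)


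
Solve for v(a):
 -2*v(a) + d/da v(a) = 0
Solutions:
 v(a) = C1*exp(2*a)


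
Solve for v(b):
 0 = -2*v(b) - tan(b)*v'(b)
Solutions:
 v(b) = C1/sin(b)^2


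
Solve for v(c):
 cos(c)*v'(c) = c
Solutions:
 v(c) = C1 + Integral(c/cos(c), c)


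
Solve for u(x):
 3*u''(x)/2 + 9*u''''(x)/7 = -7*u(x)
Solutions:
 u(x) = (C1*sin(sqrt(21)*x*cos(atan(sqrt(15))/2)/3) + C2*cos(sqrt(21)*x*cos(atan(sqrt(15))/2)/3))*exp(-sqrt(21)*x*sin(atan(sqrt(15))/2)/3) + (C3*sin(sqrt(21)*x*cos(atan(sqrt(15))/2)/3) + C4*cos(sqrt(21)*x*cos(atan(sqrt(15))/2)/3))*exp(sqrt(21)*x*sin(atan(sqrt(15))/2)/3)


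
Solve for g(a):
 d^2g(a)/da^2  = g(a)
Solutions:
 g(a) = C1*exp(-a) + C2*exp(a)


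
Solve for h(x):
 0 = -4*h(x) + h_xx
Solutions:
 h(x) = C1*exp(-2*x) + C2*exp(2*x)


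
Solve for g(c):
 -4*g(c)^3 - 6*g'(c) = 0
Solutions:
 g(c) = -sqrt(6)*sqrt(-1/(C1 - 2*c))/2
 g(c) = sqrt(6)*sqrt(-1/(C1 - 2*c))/2


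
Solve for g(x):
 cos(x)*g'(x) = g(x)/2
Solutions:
 g(x) = C1*(sin(x) + 1)^(1/4)/(sin(x) - 1)^(1/4)


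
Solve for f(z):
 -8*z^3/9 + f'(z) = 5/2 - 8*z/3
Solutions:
 f(z) = C1 + 2*z^4/9 - 4*z^2/3 + 5*z/2


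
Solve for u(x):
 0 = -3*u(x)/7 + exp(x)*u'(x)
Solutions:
 u(x) = C1*exp(-3*exp(-x)/7)


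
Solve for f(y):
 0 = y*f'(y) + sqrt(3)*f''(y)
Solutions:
 f(y) = C1 + C2*erf(sqrt(2)*3^(3/4)*y/6)


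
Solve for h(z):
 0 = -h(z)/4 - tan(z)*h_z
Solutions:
 h(z) = C1/sin(z)^(1/4)


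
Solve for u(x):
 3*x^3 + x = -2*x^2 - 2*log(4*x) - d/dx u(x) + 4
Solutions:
 u(x) = C1 - 3*x^4/4 - 2*x^3/3 - x^2/2 - 2*x*log(x) - 4*x*log(2) + 6*x


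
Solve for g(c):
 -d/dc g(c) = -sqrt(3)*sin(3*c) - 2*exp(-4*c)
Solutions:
 g(c) = C1 - sqrt(3)*cos(3*c)/3 - exp(-4*c)/2


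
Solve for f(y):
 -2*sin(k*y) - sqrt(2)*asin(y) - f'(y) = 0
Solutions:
 f(y) = C1 - sqrt(2)*(y*asin(y) + sqrt(1 - y^2)) - 2*Piecewise((-cos(k*y)/k, Ne(k, 0)), (0, True))


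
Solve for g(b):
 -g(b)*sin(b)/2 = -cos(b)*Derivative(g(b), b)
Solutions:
 g(b) = C1/sqrt(cos(b))


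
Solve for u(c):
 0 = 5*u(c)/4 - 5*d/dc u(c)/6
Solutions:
 u(c) = C1*exp(3*c/2)


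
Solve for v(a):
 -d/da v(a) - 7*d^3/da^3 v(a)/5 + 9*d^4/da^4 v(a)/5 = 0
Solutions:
 v(a) = C1 + C2*exp(a*(-2^(2/3)*(27*sqrt(184605) + 11621)^(1/3) - 98*2^(1/3)/(27*sqrt(184605) + 11621)^(1/3) + 28)/108)*sin(2^(1/3)*sqrt(3)*a*(-2^(1/3)*(27*sqrt(184605) + 11621)^(1/3) + 98/(27*sqrt(184605) + 11621)^(1/3))/108) + C3*exp(a*(-2^(2/3)*(27*sqrt(184605) + 11621)^(1/3) - 98*2^(1/3)/(27*sqrt(184605) + 11621)^(1/3) + 28)/108)*cos(2^(1/3)*sqrt(3)*a*(-2^(1/3)*(27*sqrt(184605) + 11621)^(1/3) + 98/(27*sqrt(184605) + 11621)^(1/3))/108) + C4*exp(a*(98*2^(1/3)/(27*sqrt(184605) + 11621)^(1/3) + 14 + 2^(2/3)*(27*sqrt(184605) + 11621)^(1/3))/54)


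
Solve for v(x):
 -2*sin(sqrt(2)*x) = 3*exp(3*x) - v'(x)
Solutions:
 v(x) = C1 + exp(3*x) - sqrt(2)*cos(sqrt(2)*x)


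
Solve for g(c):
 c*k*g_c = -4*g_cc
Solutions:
 g(c) = Piecewise((-sqrt(2)*sqrt(pi)*C1*erf(sqrt(2)*c*sqrt(k)/4)/sqrt(k) - C2, (k > 0) | (k < 0)), (-C1*c - C2, True))


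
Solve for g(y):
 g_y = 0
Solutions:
 g(y) = C1


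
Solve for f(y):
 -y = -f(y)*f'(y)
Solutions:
 f(y) = -sqrt(C1 + y^2)
 f(y) = sqrt(C1 + y^2)


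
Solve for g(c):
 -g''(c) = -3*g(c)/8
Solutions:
 g(c) = C1*exp(-sqrt(6)*c/4) + C2*exp(sqrt(6)*c/4)


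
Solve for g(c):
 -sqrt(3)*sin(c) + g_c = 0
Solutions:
 g(c) = C1 - sqrt(3)*cos(c)


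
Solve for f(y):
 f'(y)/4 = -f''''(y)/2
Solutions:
 f(y) = C1 + C4*exp(-2^(2/3)*y/2) + (C2*sin(2^(2/3)*sqrt(3)*y/4) + C3*cos(2^(2/3)*sqrt(3)*y/4))*exp(2^(2/3)*y/4)


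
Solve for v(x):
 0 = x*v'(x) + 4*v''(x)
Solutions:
 v(x) = C1 + C2*erf(sqrt(2)*x/4)


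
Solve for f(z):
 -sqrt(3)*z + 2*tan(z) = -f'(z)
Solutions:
 f(z) = C1 + sqrt(3)*z^2/2 + 2*log(cos(z))


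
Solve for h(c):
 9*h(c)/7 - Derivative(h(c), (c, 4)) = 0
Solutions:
 h(c) = C1*exp(-sqrt(3)*7^(3/4)*c/7) + C2*exp(sqrt(3)*7^(3/4)*c/7) + C3*sin(sqrt(3)*7^(3/4)*c/7) + C4*cos(sqrt(3)*7^(3/4)*c/7)


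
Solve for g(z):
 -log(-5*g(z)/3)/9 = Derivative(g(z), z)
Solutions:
 9*Integral(1/(log(-_y) - log(3) + log(5)), (_y, g(z))) = C1 - z


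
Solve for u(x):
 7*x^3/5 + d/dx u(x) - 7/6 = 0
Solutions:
 u(x) = C1 - 7*x^4/20 + 7*x/6


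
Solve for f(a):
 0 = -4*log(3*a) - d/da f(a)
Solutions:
 f(a) = C1 - 4*a*log(a) - a*log(81) + 4*a


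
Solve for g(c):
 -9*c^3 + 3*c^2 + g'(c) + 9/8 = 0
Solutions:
 g(c) = C1 + 9*c^4/4 - c^3 - 9*c/8


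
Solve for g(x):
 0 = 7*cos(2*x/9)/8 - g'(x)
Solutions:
 g(x) = C1 + 63*sin(2*x/9)/16


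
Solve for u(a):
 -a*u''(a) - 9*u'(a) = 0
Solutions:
 u(a) = C1 + C2/a^8


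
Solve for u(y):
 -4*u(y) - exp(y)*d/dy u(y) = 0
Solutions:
 u(y) = C1*exp(4*exp(-y))


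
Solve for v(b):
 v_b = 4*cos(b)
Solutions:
 v(b) = C1 + 4*sin(b)


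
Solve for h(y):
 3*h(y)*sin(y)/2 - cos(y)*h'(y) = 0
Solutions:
 h(y) = C1/cos(y)^(3/2)


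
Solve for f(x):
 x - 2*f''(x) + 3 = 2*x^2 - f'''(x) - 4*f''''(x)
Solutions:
 f(x) = C1 + C2*x + C3*exp(x*(-1 + sqrt(33))/8) + C4*exp(-x*(1 + sqrt(33))/8) - x^4/12 - x^3/12 - 11*x^2/8


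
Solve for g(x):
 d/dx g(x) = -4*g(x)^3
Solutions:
 g(x) = -sqrt(2)*sqrt(-1/(C1 - 4*x))/2
 g(x) = sqrt(2)*sqrt(-1/(C1 - 4*x))/2


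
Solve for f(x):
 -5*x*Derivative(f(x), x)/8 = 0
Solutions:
 f(x) = C1


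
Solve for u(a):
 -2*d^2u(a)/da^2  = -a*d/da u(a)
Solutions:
 u(a) = C1 + C2*erfi(a/2)


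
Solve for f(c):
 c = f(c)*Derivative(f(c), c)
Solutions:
 f(c) = -sqrt(C1 + c^2)
 f(c) = sqrt(C1 + c^2)


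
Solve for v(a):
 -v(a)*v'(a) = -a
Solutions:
 v(a) = -sqrt(C1 + a^2)
 v(a) = sqrt(C1 + a^2)


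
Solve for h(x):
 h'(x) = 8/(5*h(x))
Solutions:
 h(x) = -sqrt(C1 + 80*x)/5
 h(x) = sqrt(C1 + 80*x)/5


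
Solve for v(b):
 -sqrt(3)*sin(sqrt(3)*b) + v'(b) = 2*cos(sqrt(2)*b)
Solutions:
 v(b) = C1 + sqrt(2)*sin(sqrt(2)*b) - cos(sqrt(3)*b)


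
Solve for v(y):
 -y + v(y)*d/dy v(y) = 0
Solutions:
 v(y) = -sqrt(C1 + y^2)
 v(y) = sqrt(C1 + y^2)


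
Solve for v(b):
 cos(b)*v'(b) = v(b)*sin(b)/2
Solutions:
 v(b) = C1/sqrt(cos(b))


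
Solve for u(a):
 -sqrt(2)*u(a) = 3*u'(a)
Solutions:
 u(a) = C1*exp(-sqrt(2)*a/3)


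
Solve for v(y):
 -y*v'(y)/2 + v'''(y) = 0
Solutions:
 v(y) = C1 + Integral(C2*airyai(2^(2/3)*y/2) + C3*airybi(2^(2/3)*y/2), y)


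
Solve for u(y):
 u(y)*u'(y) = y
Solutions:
 u(y) = -sqrt(C1 + y^2)
 u(y) = sqrt(C1 + y^2)


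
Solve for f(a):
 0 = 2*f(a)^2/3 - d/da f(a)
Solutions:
 f(a) = -3/(C1 + 2*a)


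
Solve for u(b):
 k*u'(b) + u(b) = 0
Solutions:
 u(b) = C1*exp(-b/k)


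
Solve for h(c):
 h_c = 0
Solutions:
 h(c) = C1


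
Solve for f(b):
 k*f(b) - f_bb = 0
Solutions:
 f(b) = C1*exp(-b*sqrt(k)) + C2*exp(b*sqrt(k))


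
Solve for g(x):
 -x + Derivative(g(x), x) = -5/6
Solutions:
 g(x) = C1 + x^2/2 - 5*x/6


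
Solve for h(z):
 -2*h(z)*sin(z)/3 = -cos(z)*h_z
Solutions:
 h(z) = C1/cos(z)^(2/3)


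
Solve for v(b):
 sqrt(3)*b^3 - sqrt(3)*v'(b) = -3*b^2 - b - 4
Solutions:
 v(b) = C1 + b^4/4 + sqrt(3)*b^3/3 + sqrt(3)*b^2/6 + 4*sqrt(3)*b/3


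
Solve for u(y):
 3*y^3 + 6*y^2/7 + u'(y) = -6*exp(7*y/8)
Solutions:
 u(y) = C1 - 3*y^4/4 - 2*y^3/7 - 48*exp(7*y/8)/7


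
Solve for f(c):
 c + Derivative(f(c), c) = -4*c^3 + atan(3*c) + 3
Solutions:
 f(c) = C1 - c^4 - c^2/2 + c*atan(3*c) + 3*c - log(9*c^2 + 1)/6


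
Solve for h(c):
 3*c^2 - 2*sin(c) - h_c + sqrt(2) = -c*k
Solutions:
 h(c) = C1 + c^3 + c^2*k/2 + sqrt(2)*c + 2*cos(c)


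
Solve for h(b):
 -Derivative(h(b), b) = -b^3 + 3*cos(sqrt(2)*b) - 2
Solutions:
 h(b) = C1 + b^4/4 + 2*b - 3*sqrt(2)*sin(sqrt(2)*b)/2


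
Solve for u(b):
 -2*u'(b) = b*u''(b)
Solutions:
 u(b) = C1 + C2/b


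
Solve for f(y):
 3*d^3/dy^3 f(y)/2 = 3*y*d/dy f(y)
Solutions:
 f(y) = C1 + Integral(C2*airyai(2^(1/3)*y) + C3*airybi(2^(1/3)*y), y)


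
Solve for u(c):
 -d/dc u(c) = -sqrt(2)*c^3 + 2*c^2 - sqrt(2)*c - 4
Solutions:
 u(c) = C1 + sqrt(2)*c^4/4 - 2*c^3/3 + sqrt(2)*c^2/2 + 4*c


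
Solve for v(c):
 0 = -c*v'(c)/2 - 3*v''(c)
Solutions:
 v(c) = C1 + C2*erf(sqrt(3)*c/6)


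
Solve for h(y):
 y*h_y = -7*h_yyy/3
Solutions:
 h(y) = C1 + Integral(C2*airyai(-3^(1/3)*7^(2/3)*y/7) + C3*airybi(-3^(1/3)*7^(2/3)*y/7), y)


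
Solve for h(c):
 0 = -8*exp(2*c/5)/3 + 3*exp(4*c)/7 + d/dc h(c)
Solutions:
 h(c) = C1 + 20*exp(2*c/5)/3 - 3*exp(4*c)/28


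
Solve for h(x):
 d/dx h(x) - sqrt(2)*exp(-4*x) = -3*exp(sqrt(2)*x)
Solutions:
 h(x) = C1 - 3*sqrt(2)*exp(sqrt(2)*x)/2 - sqrt(2)*exp(-4*x)/4


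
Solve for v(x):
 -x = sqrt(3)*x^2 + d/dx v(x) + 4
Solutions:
 v(x) = C1 - sqrt(3)*x^3/3 - x^2/2 - 4*x


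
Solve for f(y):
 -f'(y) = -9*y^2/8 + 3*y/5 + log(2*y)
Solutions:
 f(y) = C1 + 3*y^3/8 - 3*y^2/10 - y*log(y) - y*log(2) + y


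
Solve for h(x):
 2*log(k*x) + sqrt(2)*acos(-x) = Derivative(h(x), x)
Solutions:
 h(x) = C1 + 2*x*log(k*x) - 2*x + sqrt(2)*(x*acos(-x) + sqrt(1 - x^2))


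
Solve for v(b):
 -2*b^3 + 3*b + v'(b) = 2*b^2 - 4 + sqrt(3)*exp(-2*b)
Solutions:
 v(b) = C1 + b^4/2 + 2*b^3/3 - 3*b^2/2 - 4*b - sqrt(3)*exp(-2*b)/2


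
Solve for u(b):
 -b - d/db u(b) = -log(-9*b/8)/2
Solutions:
 u(b) = C1 - b^2/2 + b*log(-b)/2 + b*(-3*log(2)/2 - 1/2 + log(3))


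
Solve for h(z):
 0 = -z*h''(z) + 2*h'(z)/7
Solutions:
 h(z) = C1 + C2*z^(9/7)


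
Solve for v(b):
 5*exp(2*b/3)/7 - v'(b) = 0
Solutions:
 v(b) = C1 + 15*exp(2*b/3)/14


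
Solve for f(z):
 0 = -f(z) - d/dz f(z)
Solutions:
 f(z) = C1*exp(-z)


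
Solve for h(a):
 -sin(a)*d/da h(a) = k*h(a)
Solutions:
 h(a) = C1*exp(k*(-log(cos(a) - 1) + log(cos(a) + 1))/2)


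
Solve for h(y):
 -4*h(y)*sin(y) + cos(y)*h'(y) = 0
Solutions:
 h(y) = C1/cos(y)^4


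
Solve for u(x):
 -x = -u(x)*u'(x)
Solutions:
 u(x) = -sqrt(C1 + x^2)
 u(x) = sqrt(C1 + x^2)


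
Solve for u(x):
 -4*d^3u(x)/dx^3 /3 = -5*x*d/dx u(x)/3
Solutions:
 u(x) = C1 + Integral(C2*airyai(10^(1/3)*x/2) + C3*airybi(10^(1/3)*x/2), x)


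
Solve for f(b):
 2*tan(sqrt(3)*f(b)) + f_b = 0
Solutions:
 f(b) = sqrt(3)*(pi - asin(C1*exp(-2*sqrt(3)*b)))/3
 f(b) = sqrt(3)*asin(C1*exp(-2*sqrt(3)*b))/3


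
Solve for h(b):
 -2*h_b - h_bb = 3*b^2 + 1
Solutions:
 h(b) = C1 + C2*exp(-2*b) - b^3/2 + 3*b^2/4 - 5*b/4


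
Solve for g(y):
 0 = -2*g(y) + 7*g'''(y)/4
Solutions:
 g(y) = C3*exp(2*7^(2/3)*y/7) + (C1*sin(sqrt(3)*7^(2/3)*y/7) + C2*cos(sqrt(3)*7^(2/3)*y/7))*exp(-7^(2/3)*y/7)


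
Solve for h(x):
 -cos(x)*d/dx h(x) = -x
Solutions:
 h(x) = C1 + Integral(x/cos(x), x)


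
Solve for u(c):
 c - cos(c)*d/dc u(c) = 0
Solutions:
 u(c) = C1 + Integral(c/cos(c), c)


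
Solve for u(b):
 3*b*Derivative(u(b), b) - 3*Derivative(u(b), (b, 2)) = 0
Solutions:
 u(b) = C1 + C2*erfi(sqrt(2)*b/2)


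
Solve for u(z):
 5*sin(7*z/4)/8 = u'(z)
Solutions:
 u(z) = C1 - 5*cos(7*z/4)/14


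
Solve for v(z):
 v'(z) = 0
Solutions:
 v(z) = C1


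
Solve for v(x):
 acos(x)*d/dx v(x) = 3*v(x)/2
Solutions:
 v(x) = C1*exp(3*Integral(1/acos(x), x)/2)


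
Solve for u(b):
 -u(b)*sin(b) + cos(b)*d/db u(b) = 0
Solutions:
 u(b) = C1/cos(b)


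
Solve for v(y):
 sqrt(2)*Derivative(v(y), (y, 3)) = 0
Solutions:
 v(y) = C1 + C2*y + C3*y^2


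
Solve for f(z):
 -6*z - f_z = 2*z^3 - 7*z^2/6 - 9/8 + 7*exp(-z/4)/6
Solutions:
 f(z) = C1 - z^4/2 + 7*z^3/18 - 3*z^2 + 9*z/8 + 14*exp(-z/4)/3


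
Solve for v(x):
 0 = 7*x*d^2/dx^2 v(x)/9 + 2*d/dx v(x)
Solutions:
 v(x) = C1 + C2/x^(11/7)


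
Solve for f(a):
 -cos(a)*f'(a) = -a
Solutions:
 f(a) = C1 + Integral(a/cos(a), a)


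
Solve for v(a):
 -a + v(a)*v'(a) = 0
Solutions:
 v(a) = -sqrt(C1 + a^2)
 v(a) = sqrt(C1 + a^2)


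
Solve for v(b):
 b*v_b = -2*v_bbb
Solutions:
 v(b) = C1 + Integral(C2*airyai(-2^(2/3)*b/2) + C3*airybi(-2^(2/3)*b/2), b)


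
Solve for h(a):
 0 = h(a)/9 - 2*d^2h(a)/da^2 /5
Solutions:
 h(a) = C1*exp(-sqrt(10)*a/6) + C2*exp(sqrt(10)*a/6)


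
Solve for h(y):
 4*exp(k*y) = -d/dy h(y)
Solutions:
 h(y) = C1 - 4*exp(k*y)/k


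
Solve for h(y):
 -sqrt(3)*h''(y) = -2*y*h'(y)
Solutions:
 h(y) = C1 + C2*erfi(3^(3/4)*y/3)


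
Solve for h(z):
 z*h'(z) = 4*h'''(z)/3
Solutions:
 h(z) = C1 + Integral(C2*airyai(6^(1/3)*z/2) + C3*airybi(6^(1/3)*z/2), z)


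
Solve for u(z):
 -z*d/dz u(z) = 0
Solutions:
 u(z) = C1


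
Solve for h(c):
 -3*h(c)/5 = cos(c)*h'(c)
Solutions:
 h(c) = C1*(sin(c) - 1)^(3/10)/(sin(c) + 1)^(3/10)


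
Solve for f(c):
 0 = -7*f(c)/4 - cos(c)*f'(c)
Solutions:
 f(c) = C1*(sin(c) - 1)^(7/8)/(sin(c) + 1)^(7/8)


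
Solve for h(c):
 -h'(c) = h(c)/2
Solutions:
 h(c) = C1*exp(-c/2)


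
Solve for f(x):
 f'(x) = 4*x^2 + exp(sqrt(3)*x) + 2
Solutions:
 f(x) = C1 + 4*x^3/3 + 2*x + sqrt(3)*exp(sqrt(3)*x)/3


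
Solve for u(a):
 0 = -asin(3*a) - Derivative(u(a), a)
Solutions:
 u(a) = C1 - a*asin(3*a) - sqrt(1 - 9*a^2)/3


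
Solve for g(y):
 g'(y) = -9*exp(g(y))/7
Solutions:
 g(y) = log(1/(C1 + 9*y)) + log(7)


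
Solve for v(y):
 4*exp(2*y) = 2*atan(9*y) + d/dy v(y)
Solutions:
 v(y) = C1 - 2*y*atan(9*y) + 2*exp(2*y) + log(81*y^2 + 1)/9


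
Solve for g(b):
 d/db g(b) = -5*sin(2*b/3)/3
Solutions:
 g(b) = C1 + 5*cos(2*b/3)/2


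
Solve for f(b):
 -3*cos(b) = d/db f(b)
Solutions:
 f(b) = C1 - 3*sin(b)


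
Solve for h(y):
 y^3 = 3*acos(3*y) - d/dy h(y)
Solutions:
 h(y) = C1 - y^4/4 + 3*y*acos(3*y) - sqrt(1 - 9*y^2)


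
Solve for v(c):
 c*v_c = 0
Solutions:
 v(c) = C1


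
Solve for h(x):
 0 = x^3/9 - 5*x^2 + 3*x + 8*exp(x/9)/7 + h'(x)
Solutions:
 h(x) = C1 - x^4/36 + 5*x^3/3 - 3*x^2/2 - 72*exp(x/9)/7


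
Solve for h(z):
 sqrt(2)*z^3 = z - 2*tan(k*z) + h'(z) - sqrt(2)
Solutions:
 h(z) = C1 + sqrt(2)*z^4/4 - z^2/2 + sqrt(2)*z + 2*Piecewise((-log(cos(k*z))/k, Ne(k, 0)), (0, True))


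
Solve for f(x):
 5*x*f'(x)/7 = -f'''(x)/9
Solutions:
 f(x) = C1 + Integral(C2*airyai(-45^(1/3)*7^(2/3)*x/7) + C3*airybi(-45^(1/3)*7^(2/3)*x/7), x)


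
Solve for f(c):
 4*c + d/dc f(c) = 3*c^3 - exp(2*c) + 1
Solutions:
 f(c) = C1 + 3*c^4/4 - 2*c^2 + c - exp(2*c)/2


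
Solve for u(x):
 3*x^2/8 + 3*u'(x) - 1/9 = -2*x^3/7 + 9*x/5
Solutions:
 u(x) = C1 - x^4/42 - x^3/24 + 3*x^2/10 + x/27


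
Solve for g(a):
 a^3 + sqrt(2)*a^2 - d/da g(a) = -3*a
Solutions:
 g(a) = C1 + a^4/4 + sqrt(2)*a^3/3 + 3*a^2/2


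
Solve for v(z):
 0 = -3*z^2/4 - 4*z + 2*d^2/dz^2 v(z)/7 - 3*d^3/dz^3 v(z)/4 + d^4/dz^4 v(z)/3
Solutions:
 v(z) = C1 + C2*z + C3*exp(z*(63 - sqrt(1281))/56) + C4*exp(z*(sqrt(1281) + 63)/56) + 7*z^4/32 + 889*z^3/192 + 17101*z^2/512


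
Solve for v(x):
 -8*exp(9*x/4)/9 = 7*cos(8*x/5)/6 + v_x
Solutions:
 v(x) = C1 - 32*exp(9*x/4)/81 - 35*sin(8*x/5)/48


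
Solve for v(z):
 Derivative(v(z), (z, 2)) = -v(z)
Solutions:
 v(z) = C1*sin(z) + C2*cos(z)


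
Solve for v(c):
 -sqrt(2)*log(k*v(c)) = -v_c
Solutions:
 li(k*v(c))/k = C1 + sqrt(2)*c


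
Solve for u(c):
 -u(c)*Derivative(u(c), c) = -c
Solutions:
 u(c) = -sqrt(C1 + c^2)
 u(c) = sqrt(C1 + c^2)


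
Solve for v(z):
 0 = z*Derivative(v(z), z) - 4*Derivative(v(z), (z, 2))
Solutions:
 v(z) = C1 + C2*erfi(sqrt(2)*z/4)


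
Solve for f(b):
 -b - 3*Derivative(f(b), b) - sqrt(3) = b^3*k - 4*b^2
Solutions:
 f(b) = C1 - b^4*k/12 + 4*b^3/9 - b^2/6 - sqrt(3)*b/3


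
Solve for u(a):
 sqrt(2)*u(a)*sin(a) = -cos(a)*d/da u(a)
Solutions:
 u(a) = C1*cos(a)^(sqrt(2))


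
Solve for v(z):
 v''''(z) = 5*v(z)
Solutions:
 v(z) = C1*exp(-5^(1/4)*z) + C2*exp(5^(1/4)*z) + C3*sin(5^(1/4)*z) + C4*cos(5^(1/4)*z)


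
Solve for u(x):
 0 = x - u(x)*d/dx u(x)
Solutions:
 u(x) = -sqrt(C1 + x^2)
 u(x) = sqrt(C1 + x^2)


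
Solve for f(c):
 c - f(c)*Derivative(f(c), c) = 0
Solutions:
 f(c) = -sqrt(C1 + c^2)
 f(c) = sqrt(C1 + c^2)


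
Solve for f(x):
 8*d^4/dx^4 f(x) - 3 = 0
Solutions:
 f(x) = C1 + C2*x + C3*x^2 + C4*x^3 + x^4/64


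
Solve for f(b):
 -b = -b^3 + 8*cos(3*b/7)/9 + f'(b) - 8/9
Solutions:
 f(b) = C1 + b^4/4 - b^2/2 + 8*b/9 - 56*sin(3*b/7)/27


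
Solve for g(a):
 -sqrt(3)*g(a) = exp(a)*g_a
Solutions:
 g(a) = C1*exp(sqrt(3)*exp(-a))


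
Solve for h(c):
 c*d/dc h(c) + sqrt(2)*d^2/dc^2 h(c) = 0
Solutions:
 h(c) = C1 + C2*erf(2^(1/4)*c/2)


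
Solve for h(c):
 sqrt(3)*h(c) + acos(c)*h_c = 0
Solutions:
 h(c) = C1*exp(-sqrt(3)*Integral(1/acos(c), c))


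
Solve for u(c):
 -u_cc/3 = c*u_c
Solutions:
 u(c) = C1 + C2*erf(sqrt(6)*c/2)


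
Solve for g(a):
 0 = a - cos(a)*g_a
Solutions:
 g(a) = C1 + Integral(a/cos(a), a)


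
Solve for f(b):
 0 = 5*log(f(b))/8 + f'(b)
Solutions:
 li(f(b)) = C1 - 5*b/8


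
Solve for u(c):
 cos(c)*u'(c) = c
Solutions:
 u(c) = C1 + Integral(c/cos(c), c)


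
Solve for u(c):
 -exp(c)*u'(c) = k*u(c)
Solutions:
 u(c) = C1*exp(k*exp(-c))


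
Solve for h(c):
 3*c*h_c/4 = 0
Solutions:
 h(c) = C1


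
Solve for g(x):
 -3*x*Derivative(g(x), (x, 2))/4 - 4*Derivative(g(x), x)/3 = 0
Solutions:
 g(x) = C1 + C2/x^(7/9)


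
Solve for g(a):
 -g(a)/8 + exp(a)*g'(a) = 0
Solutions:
 g(a) = C1*exp(-exp(-a)/8)


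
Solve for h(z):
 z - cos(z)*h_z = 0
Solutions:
 h(z) = C1 + Integral(z/cos(z), z)


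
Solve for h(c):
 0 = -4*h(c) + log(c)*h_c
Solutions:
 h(c) = C1*exp(4*li(c))


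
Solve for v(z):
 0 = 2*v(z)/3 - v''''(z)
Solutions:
 v(z) = C1*exp(-2^(1/4)*3^(3/4)*z/3) + C2*exp(2^(1/4)*3^(3/4)*z/3) + C3*sin(2^(1/4)*3^(3/4)*z/3) + C4*cos(2^(1/4)*3^(3/4)*z/3)
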